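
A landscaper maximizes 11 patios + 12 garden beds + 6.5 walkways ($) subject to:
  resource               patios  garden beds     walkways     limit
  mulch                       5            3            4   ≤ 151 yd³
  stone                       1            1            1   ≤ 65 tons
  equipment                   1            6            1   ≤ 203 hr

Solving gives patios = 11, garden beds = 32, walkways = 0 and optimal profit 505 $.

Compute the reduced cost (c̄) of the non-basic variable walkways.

Check each constraint at x*: mulch 151/151 (tight); stone 43/65 (slack 22); equipment 203/203 (tight).
By complementary slackness, y = 0 for the non-binding constraint.
From A_Bᵀ y = c: 5·y_mulch + 1·y_equipment = 11; 3·y_mulch + 6·y_equipment = 12.
Solving: y_mulch = 2, y_equipment = 1.
Reduced cost of walkways: c₃ − yᵀa₃ = 6.5 − (2·4 + 1·1) = 6.5 − 9 = -2.5.

-2.5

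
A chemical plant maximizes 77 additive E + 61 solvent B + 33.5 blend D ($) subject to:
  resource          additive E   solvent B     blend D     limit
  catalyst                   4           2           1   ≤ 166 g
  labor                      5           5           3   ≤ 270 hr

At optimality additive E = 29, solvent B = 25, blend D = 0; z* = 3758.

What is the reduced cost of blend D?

-1.5

Both catalyst and labor are binding at x*.
The binding rows give the dual system: 4·y_catalyst + 5·y_labor = 77 and 2·y_catalyst + 5·y_labor = 61.
→ y_catalyst = 8 and y_labor = 9.
Reduced cost of blend D: c₃ − yᵀa₃ = 33.5 − (8·1 + 9·3) = 33.5 − 35 = -1.5.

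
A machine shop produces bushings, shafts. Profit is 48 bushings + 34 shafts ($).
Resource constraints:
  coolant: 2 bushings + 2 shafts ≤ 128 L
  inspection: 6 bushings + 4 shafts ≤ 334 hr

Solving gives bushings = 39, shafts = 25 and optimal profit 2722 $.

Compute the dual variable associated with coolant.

Check each constraint at x*: coolant 128/128 (tight); inspection 334/334 (tight).
The binding rows give the dual system: 2·y_coolant + 6·y_inspection = 48 and 2·y_coolant + 4·y_inspection = 34.
Solving: y_coolant = 3, y_inspection = 7.
Shadow price of coolant = 3.

3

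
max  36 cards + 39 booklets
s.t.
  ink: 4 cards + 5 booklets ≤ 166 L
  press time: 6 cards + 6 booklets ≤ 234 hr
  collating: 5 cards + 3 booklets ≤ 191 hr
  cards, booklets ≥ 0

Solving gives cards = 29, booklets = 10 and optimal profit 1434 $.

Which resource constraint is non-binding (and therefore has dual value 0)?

ink: 166/166 (binding)
press time: 234/234 (binding)
collating: 175/191 (slack 16)
By complementary slackness, a constraint with positive slack has shadow price 0 → collating.

collating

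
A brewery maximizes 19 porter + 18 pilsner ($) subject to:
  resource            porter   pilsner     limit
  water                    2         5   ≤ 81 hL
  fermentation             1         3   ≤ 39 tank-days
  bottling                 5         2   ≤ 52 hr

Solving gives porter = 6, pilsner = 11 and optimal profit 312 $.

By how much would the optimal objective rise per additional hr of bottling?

Binding: fermentation and bottling. Non-binding: water (14 unused).
Slack constraints have shadow price 0 (complementary slackness).
From A_Bᵀ y = c: 1·y_fermentation + 5·y_bottling = 19; 3·y_fermentation + 2·y_bottling = 18.
Solving: y_fermentation = 4, y_bottling = 3.
Shadow price of bottling = 3.

3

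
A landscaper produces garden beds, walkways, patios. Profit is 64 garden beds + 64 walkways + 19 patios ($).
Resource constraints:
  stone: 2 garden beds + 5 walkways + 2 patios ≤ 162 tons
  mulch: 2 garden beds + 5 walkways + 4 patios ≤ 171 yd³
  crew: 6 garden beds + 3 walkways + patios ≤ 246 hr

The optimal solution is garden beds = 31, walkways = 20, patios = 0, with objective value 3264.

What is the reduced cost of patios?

-5

Check each constraint at x*: stone 162/162 (tight); mulch 162/171 (slack 9); crew 246/246 (tight).
Since mulch is not tight, its dual is 0.
The binding rows give the dual system: 2·y_stone + 6·y_crew = 64 and 5·y_stone + 3·y_crew = 64.
Solving: y_stone = 8, y_crew = 8.
Reduced cost of patios: c₃ − yᵀa₃ = 19 − (8·2 + 8·1) = 19 − 24 = -5.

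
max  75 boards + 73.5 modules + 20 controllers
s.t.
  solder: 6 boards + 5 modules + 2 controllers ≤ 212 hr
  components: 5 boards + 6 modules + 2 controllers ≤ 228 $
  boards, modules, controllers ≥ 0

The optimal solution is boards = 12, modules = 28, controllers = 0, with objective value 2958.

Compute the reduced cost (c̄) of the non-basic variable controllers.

Check each constraint at x*: solder 212/212 (tight); components 228/228 (tight).
From A_Bᵀ y = c: 6·y_solder + 5·y_components = 75; 5·y_solder + 6·y_components = 73.5.
Solving: y_solder = 7.5, y_components = 6.
Reduced cost of controllers: c₃ − yᵀa₃ = 20 − (7.5·2 + 6·2) = 20 − 27 = -7.

-7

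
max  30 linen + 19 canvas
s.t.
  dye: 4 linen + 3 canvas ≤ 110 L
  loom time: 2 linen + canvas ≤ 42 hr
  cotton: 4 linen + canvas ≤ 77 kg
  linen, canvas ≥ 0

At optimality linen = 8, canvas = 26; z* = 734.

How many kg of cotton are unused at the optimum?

cotton used = 4·8 + 1·26 = 58; slack = 77 − 58 = 19.

19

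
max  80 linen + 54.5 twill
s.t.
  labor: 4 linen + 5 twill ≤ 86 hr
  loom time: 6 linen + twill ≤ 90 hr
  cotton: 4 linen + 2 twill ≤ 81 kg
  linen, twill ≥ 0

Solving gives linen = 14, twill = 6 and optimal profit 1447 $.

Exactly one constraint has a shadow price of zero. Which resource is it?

labor: 86/86 (binding)
loom time: 90/90 (binding)
cotton: 68/81 (slack 13)
By complementary slackness, a constraint with positive slack has shadow price 0 → cotton.

cotton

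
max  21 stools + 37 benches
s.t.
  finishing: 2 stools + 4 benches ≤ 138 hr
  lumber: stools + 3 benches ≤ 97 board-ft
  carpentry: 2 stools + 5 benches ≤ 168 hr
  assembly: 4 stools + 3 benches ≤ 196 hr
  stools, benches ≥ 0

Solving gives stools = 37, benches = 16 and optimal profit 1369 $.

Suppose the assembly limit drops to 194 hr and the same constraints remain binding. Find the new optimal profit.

Binding: finishing and assembly. Non-binding: lumber (12 unused), carpentry (14 unused).
Slack constraints have shadow price 0 (complementary slackness).
From A_Bᵀ y = c: 2·y_finishing + 4·y_assembly = 21; 4·y_finishing + 3·y_assembly = 37.
→ y_finishing = 8.5 and y_assembly = 1.
Δz = y_assembly·Δb = 1 × (-2) = -2, so new z* = 1369 − 2 = 1367.

1367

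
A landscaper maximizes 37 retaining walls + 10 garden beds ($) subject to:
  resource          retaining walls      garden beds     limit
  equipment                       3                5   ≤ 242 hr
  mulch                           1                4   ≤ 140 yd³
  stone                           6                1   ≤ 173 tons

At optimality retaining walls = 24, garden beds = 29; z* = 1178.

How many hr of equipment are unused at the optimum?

equipment used = 3·24 + 5·29 = 217; slack = 242 − 217 = 25.

25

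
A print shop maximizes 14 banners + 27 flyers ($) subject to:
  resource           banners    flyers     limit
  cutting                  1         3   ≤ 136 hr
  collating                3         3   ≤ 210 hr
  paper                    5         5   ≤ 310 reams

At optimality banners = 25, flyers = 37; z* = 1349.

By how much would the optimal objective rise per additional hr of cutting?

6.5

Check each constraint at x*: cutting 136/136 (tight); collating 186/210 (slack 24); paper 310/310 (tight).
By complementary slackness, y = 0 for the non-binding constraint.
Dual feasibility on the basic columns requires 1·y_cutting + 5·y_paper = 14, 3·y_cutting + 5·y_paper = 27.
→ y_cutting = 6.5 and y_paper = 1.5.
Shadow price of cutting = 6.5.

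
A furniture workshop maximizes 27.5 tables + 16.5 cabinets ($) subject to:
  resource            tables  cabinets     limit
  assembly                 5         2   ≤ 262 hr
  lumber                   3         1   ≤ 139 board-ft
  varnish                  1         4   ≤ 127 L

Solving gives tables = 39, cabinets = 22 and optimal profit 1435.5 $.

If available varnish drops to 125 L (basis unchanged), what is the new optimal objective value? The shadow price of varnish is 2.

Δb = -2, so new z* = 1435.5 + (2)·(-2) = 1435.5 − 4 = 1431.5.

1431.5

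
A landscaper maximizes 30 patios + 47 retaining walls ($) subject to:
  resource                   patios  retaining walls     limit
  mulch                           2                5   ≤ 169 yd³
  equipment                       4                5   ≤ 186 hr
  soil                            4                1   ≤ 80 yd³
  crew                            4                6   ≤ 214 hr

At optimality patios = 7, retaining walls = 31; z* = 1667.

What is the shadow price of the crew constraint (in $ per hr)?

At the optimum: mulch uses 169 of 169 (binding); equipment uses 183 of 186 (slack = 3); soil uses 59 of 80 (slack = 21); crew uses 214 of 214 (binding).
Since equipment, soil are not tight, their duals are 0.
From A_Bᵀ y = c: 2·y_mulch + 4·y_crew = 30; 5·y_mulch + 6·y_crew = 47.
Solving: y_mulch = 1, y_crew = 7.
Shadow price of crew = 7.

7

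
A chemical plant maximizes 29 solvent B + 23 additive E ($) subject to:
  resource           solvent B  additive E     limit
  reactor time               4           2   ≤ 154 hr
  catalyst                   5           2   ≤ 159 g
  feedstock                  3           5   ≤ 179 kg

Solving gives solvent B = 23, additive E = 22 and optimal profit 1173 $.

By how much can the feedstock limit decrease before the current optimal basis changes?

83.6

Binding constraints: catalyst, feedstock. The basis is B = [[5,2],[3,5]] with det 19.
Per unit decrease in feedstock, x* moves by d = (0.1053, -0.2632).
The basis stays optimal until additive E reaches 0; allowable decrease = 83.6 kg.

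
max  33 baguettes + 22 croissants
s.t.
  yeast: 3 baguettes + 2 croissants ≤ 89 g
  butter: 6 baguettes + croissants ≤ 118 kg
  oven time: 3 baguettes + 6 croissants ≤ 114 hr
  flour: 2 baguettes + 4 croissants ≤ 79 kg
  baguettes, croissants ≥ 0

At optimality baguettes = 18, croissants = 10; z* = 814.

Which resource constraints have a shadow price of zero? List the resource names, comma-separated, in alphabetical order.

flour, yeast

yeast: 74/89 (slack 15)
butter: 118/118 (binding)
oven time: 114/114 (binding)
flour: 76/79 (slack 3)
By complementary slackness, a constraint with positive slack has shadow price 0 → flour, yeast.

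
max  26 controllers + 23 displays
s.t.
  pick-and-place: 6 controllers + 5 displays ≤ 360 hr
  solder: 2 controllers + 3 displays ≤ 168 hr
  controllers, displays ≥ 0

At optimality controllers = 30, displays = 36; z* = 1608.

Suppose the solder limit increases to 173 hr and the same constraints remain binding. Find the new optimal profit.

1613

Both pick-and-place and solder are binding at x*.
From A_Bᵀ y = c: 6·y_pick-and-place + 2·y_solder = 26; 5·y_pick-and-place + 3·y_solder = 23.
This yields shadow prices y_pick-and-place = 4, y_solder = 1.
Δz = y_solder·Δb = 1 × (5) = 5, so new z* = 1608 + 5 = 1613.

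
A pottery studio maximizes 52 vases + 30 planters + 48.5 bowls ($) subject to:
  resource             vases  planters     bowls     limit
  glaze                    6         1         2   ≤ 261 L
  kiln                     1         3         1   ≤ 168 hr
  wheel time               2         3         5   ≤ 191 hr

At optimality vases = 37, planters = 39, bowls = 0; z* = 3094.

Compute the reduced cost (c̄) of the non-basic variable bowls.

Check each constraint at x*: glaze 261/261 (tight); kiln 154/168 (slack 14); wheel time 191/191 (tight).
Since kiln is not tight, its dual is 0.
Dual feasibility on the basic columns requires 6·y_glaze + 2·y_wheel time = 52, 1·y_glaze + 3·y_wheel time = 30.
→ y_glaze = 6 and y_wheel time = 8.
Reduced cost of bowls: c₃ − yᵀa₃ = 48.5 − (6·2 + 8·5) = 48.5 − 52 = -3.5.

-3.5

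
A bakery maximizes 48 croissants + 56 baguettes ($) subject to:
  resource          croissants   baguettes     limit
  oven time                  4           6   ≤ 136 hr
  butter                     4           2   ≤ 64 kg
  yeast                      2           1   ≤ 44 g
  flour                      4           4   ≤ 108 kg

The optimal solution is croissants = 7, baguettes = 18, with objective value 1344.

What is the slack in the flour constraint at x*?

8

flour used = 4·7 + 4·18 = 100; slack = 108 − 100 = 8.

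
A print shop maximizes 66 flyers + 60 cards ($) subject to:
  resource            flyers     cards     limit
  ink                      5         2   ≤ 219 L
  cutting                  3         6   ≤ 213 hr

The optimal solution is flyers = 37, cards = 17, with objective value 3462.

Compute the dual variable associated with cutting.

7

Both ink and cutting are binding at x*.
Dual feasibility on the basic columns requires 5·y_ink + 3·y_cutting = 66, 2·y_ink + 6·y_cutting = 60.
→ y_ink = 9 and y_cutting = 7.
Shadow price of cutting = 7.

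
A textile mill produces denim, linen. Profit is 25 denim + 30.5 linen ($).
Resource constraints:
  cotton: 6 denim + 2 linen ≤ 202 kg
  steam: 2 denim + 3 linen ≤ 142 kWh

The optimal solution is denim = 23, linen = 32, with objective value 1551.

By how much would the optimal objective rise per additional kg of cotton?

Check each constraint at x*: cotton 202/202 (tight); steam 142/142 (tight).
From A_Bᵀ y = c: 6·y_cotton + 2·y_steam = 25; 2·y_cotton + 3·y_steam = 30.5.
This yields shadow prices y_cotton = 1, y_steam = 9.5.
Shadow price of cotton = 1.

1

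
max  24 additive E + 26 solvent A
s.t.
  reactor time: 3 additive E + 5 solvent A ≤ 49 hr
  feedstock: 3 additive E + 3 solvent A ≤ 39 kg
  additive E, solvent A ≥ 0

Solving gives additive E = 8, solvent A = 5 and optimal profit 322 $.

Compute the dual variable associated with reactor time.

1

Both reactor time and feedstock are binding at x*.
Dual feasibility on the basic columns requires 3·y_reactor time + 3·y_feedstock = 24, 5·y_reactor time + 3·y_feedstock = 26.
This yields shadow prices y_reactor time = 1, y_feedstock = 7.
Shadow price of reactor time = 1.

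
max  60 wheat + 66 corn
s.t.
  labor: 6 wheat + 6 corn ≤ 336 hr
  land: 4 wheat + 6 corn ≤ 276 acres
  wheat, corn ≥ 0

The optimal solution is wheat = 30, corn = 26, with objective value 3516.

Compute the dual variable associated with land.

At the optimum: labor uses 336 of 336 (binding); land uses 276 of 276 (binding).
The binding rows give the dual system: 6·y_labor + 4·y_land = 60 and 6·y_labor + 6·y_land = 66.
This yields shadow prices y_labor = 8, y_land = 3.
Shadow price of land = 3.

3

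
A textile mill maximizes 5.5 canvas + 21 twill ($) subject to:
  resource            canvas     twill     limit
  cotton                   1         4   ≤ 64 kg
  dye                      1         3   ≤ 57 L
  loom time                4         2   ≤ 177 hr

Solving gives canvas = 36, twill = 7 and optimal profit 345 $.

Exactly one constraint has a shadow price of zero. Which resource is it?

cotton: 64/64 (binding)
dye: 57/57 (binding)
loom time: 158/177 (slack 19)
By complementary slackness, a constraint with positive slack has shadow price 0 → loom time.

loom time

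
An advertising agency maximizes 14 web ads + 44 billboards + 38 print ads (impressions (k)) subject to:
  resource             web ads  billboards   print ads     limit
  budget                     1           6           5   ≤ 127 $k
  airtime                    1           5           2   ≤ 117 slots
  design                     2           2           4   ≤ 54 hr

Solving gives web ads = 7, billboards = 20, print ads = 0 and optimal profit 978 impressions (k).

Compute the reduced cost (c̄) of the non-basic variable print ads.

-8

At the optimum: budget uses 127 of 127 (binding); airtime uses 107 of 117 (slack = 10); design uses 54 of 54 (binding).
By complementary slackness, y = 0 for the non-binding constraint.
The binding rows give the dual system: 1·y_budget + 2·y_design = 14 and 6·y_budget + 2·y_design = 44.
This yields shadow prices y_budget = 6, y_design = 4.
Reduced cost of print ads: c₃ − yᵀa₃ = 38 − (6·5 + 4·4) = 38 − 46 = -8.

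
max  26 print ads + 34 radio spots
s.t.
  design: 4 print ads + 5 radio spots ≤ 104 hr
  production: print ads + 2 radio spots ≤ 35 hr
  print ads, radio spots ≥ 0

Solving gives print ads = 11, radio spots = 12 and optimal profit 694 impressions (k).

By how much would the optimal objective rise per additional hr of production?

At the optimum: design uses 104 of 104 (binding); production uses 35 of 35 (binding).
From A_Bᵀ y = c: 4·y_design + 1·y_production = 26; 5·y_design + 2·y_production = 34.
This yields shadow prices y_design = 6, y_production = 2.
Shadow price of production = 2.

2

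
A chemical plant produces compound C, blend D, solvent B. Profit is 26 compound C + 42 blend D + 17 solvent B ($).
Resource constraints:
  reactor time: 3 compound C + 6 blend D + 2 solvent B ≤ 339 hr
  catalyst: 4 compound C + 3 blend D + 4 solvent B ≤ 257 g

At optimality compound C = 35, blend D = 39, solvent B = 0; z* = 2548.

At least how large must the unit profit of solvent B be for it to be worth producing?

20

Check each constraint at x*: reactor time 339/339 (tight); catalyst 257/257 (tight).
Dual feasibility on the basic columns requires 3·y_reactor time + 4·y_catalyst = 26, 6·y_reactor time + 3·y_catalyst = 42.
→ y_reactor time = 6 and y_catalyst = 2.
solvent B enters the basis when its profit ≥ yᵀa₃ = 6·2 + 2·4 = 20.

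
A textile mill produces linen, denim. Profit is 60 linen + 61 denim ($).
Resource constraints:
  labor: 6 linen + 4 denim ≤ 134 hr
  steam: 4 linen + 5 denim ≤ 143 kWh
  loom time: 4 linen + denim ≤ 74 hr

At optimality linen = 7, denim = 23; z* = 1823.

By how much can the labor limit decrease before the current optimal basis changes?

19.6

Binding constraints: labor, steam. The basis is B = [[6,4],[4,5]] with det 14.
Per unit decrease in labor, x* moves by d = (-0.3571, 0.2857).
The basis stays optimal until linen reaches 0; allowable decrease = 19.6 hr.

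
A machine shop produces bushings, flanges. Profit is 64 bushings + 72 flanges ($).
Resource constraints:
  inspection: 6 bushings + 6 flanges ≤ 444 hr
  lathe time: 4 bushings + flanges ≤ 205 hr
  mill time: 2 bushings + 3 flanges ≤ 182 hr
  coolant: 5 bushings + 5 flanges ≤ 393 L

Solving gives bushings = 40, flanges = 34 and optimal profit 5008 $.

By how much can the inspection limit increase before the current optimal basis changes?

Binding constraints: inspection, mill time. The basis is B = [[6,6],[2,3]] with det 6.
Per unit increase in inspection, x* moves by d = (0.5, -0.3333).
The basis stays optimal until lathe time becomes binding; allowable increase = 6.6 hr.

6.6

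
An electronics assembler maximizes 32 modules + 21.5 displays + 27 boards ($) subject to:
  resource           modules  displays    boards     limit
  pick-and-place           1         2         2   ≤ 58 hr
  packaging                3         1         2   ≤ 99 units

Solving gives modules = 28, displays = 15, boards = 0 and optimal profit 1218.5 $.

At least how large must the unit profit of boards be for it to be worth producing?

30

Check each constraint at x*: pick-and-place 58/58 (tight); packaging 99/99 (tight).
The binding rows give the dual system: 1·y_pick-and-place + 3·y_packaging = 32 and 2·y_pick-and-place + 1·y_packaging = 21.5.
This yields shadow prices y_pick-and-place = 6.5, y_packaging = 8.5.
boards enters the basis when its profit ≥ yᵀa₃ = 6.5·2 + 8.5·2 = 30.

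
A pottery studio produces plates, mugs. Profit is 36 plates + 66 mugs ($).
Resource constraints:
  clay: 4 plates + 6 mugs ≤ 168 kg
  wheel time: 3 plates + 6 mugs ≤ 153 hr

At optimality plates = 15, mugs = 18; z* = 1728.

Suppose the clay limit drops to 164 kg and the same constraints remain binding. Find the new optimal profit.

1716

Both clay and wheel time are binding at x*.
Dual feasibility on the basic columns requires 4·y_clay + 3·y_wheel time = 36, 6·y_clay + 6·y_wheel time = 66.
Solving: y_clay = 3, y_wheel time = 8.
Δz = y_clay·Δb = 3 × (-4) = -12, so new z* = 1728 − 12 = 1716.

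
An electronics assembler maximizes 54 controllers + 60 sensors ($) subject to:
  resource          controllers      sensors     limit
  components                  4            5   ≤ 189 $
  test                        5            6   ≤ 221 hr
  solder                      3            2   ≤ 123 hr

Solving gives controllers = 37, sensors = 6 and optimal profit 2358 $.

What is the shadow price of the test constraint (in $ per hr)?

Binding: test and solder. Non-binding: components (11 unused).
By complementary slackness, y = 0 for the non-binding constraint.
The binding rows give the dual system: 5·y_test + 3·y_solder = 54 and 6·y_test + 2·y_solder = 60.
Solving: y_test = 9, y_solder = 3.
Shadow price of test = 9.

9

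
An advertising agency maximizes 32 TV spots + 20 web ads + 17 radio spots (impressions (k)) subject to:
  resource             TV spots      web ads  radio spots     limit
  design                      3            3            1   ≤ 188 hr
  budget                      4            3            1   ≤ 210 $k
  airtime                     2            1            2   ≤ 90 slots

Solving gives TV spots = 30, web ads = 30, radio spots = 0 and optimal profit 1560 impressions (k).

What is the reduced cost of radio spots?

-3

At the optimum: design uses 180 of 188 (slack = 8); budget uses 210 of 210 (binding); airtime uses 90 of 90 (binding).
By complementary slackness, y = 0 for the non-binding constraint.
Dual feasibility on the basic columns requires 4·y_budget + 2·y_airtime = 32, 3·y_budget + 1·y_airtime = 20.
→ y_budget = 4 and y_airtime = 8.
Reduced cost of radio spots: c₃ − yᵀa₃ = 17 − (4·1 + 8·2) = 17 − 20 = -3.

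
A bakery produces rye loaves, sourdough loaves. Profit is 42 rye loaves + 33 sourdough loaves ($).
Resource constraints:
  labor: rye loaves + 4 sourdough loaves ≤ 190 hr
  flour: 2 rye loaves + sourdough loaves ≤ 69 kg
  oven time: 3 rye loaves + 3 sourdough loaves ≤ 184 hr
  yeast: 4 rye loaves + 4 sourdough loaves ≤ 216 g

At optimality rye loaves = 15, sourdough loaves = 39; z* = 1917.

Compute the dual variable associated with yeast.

At the optimum: labor uses 171 of 190 (slack = 19); flour uses 69 of 69 (binding); oven time uses 162 of 184 (slack = 22); yeast uses 216 of 216 (binding).
By complementary slackness, y = 0 for the non-binding constraints.
From A_Bᵀ y = c: 2·y_flour + 4·y_yeast = 42; 1·y_flour + 4·y_yeast = 33.
Solving: y_flour = 9, y_yeast = 6.
Shadow price of yeast = 6.

6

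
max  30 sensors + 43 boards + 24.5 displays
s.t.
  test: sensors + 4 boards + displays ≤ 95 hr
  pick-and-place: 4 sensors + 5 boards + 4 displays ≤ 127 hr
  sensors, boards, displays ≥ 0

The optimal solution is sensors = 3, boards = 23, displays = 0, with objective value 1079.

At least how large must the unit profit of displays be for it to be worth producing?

Check each constraint at x*: test 95/95 (tight); pick-and-place 127/127 (tight).
Dual feasibility on the basic columns requires 1·y_test + 4·y_pick-and-place = 30, 4·y_test + 5·y_pick-and-place = 43.
Solving: y_test = 2, y_pick-and-place = 7.
displays enters the basis when its profit ≥ yᵀa₃ = 2·1 + 7·4 = 30.

30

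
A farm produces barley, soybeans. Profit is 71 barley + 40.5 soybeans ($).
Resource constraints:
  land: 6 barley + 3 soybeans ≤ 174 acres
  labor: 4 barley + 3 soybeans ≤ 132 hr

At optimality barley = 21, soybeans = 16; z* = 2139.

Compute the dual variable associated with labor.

Both land and labor are binding at x*.
From A_Bᵀ y = c: 6·y_land + 4·y_labor = 71; 3·y_land + 3·y_labor = 40.5.
→ y_land = 8.5 and y_labor = 5.
Shadow price of labor = 5.

5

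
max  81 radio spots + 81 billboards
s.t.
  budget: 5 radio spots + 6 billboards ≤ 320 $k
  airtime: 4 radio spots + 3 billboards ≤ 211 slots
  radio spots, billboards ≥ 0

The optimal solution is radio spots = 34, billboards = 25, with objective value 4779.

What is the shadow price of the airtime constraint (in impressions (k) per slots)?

Both budget and airtime are binding at x*.
The binding rows give the dual system: 5·y_budget + 4·y_airtime = 81 and 6·y_budget + 3·y_airtime = 81.
→ y_budget = 9 and y_airtime = 9.
Shadow price of airtime = 9.

9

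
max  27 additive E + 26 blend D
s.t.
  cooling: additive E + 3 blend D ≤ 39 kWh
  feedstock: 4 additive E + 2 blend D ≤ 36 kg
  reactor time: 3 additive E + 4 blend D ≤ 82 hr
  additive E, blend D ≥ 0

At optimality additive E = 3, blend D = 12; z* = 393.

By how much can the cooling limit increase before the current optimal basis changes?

Binding constraints: cooling, feedstock. The basis is B = [[1,3],[4,2]] with det -10.
Per unit increase in cooling, x* moves by d = (-0.2, 0.4).
The basis stays optimal until additive E reaches 0; allowable increase = 15 kWh.

15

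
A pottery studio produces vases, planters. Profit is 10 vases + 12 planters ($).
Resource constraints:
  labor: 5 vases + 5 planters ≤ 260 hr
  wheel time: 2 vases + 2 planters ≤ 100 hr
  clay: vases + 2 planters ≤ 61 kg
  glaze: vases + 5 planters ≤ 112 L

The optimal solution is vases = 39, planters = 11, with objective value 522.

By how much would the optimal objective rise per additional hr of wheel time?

Binding: wheel time and clay. Non-binding: labor (10 unused), glaze (18 unused).
By complementary slackness, y = 0 for the non-binding constraints.
The binding rows give the dual system: 2·y_wheel time + 1·y_clay = 10 and 2·y_wheel time + 2·y_clay = 12.
This yields shadow prices y_wheel time = 4, y_clay = 2.
Shadow price of wheel time = 4.

4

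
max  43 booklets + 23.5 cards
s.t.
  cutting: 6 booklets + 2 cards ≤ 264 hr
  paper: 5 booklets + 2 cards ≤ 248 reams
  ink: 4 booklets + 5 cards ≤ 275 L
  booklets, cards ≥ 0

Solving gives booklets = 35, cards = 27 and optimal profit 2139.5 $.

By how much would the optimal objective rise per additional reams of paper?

Binding: cutting and ink. Non-binding: paper (19 unused).
Since paper is not tight, its dual is 0.
From A_Bᵀ y = c: 6·y_cutting + 4·y_ink = 43; 2·y_cutting + 5·y_ink = 23.5.
This yields shadow prices y_cutting = 5.5, y_ink = 2.5.
Shadow price of paper = 0.

0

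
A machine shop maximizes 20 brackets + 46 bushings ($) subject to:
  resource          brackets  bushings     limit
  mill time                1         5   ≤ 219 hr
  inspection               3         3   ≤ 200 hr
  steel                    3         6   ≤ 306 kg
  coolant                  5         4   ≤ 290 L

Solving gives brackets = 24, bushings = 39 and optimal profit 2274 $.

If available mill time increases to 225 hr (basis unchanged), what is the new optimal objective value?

2286

At the optimum: mill time uses 219 of 219 (binding); inspection uses 189 of 200 (slack = 11); steel uses 306 of 306 (binding); coolant uses 276 of 290 (slack = 14).
By complementary slackness, y = 0 for the non-binding constraints.
Dual feasibility on the basic columns requires 1·y_mill time + 3·y_steel = 20, 5·y_mill time + 6·y_steel = 46.
This yields shadow prices y_mill time = 2, y_steel = 6.
Δz = y_mill time·Δb = 2 × (6) = 12, so new z* = 2274 + 12 = 2286.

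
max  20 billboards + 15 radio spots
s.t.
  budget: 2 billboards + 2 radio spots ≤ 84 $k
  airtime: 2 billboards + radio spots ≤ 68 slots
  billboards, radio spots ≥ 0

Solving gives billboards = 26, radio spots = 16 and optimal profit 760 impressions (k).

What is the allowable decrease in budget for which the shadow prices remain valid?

16

Binding constraints: budget, airtime. The basis is B = [[2,2],[2,1]] with det -2.
Per unit decrease in budget, x* moves by d = (0.5, -1).
The basis stays optimal until radio spots reaches 0; allowable decrease = 16 $k.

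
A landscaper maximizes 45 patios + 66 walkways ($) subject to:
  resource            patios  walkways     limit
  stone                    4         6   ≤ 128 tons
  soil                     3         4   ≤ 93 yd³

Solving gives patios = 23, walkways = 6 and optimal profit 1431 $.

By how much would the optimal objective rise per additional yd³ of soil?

3

Check each constraint at x*: stone 128/128 (tight); soil 93/93 (tight).
The binding rows give the dual system: 4·y_stone + 3·y_soil = 45 and 6·y_stone + 4·y_soil = 66.
Solving: y_stone = 9, y_soil = 3.
Shadow price of soil = 3.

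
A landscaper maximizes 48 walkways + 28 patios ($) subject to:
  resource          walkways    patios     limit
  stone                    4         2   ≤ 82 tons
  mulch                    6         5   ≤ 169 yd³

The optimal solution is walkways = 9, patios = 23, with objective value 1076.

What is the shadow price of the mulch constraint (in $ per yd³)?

At the optimum: stone uses 82 of 82 (binding); mulch uses 169 of 169 (binding).
From A_Bᵀ y = c: 4·y_stone + 6·y_mulch = 48; 2·y_stone + 5·y_mulch = 28.
→ y_stone = 9 and y_mulch = 2.
Shadow price of mulch = 2.

2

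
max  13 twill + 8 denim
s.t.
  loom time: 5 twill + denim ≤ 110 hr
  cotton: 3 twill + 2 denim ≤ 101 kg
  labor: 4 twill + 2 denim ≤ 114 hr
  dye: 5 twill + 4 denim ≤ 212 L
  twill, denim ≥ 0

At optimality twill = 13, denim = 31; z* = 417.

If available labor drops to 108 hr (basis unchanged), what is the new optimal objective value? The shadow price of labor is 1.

Δb = -6, so new z* = 417 + (1)·(-6) = 417 − 6 = 411.

411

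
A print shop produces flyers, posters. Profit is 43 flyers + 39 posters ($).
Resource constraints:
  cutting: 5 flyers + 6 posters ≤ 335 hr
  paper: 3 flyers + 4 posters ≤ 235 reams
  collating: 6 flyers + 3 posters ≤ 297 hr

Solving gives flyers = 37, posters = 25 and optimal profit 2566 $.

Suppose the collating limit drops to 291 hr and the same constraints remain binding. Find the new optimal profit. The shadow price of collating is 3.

2548

Δb = -6, so new z* = 2566 + (3)·(-6) = 2566 − 18 = 2548.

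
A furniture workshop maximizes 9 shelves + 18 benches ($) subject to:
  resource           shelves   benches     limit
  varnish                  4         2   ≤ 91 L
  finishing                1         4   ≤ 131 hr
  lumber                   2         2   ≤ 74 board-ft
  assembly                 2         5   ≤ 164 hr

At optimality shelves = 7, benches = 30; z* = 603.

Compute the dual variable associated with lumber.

Check each constraint at x*: varnish 88/91 (slack 3); finishing 127/131 (slack 4); lumber 74/74 (tight); assembly 164/164 (tight).
Since varnish, finishing are not tight, their duals are 0.
From A_Bᵀ y = c: 2·y_lumber + 2·y_assembly = 9; 2·y_lumber + 5·y_assembly = 18.
→ y_lumber = 1.5 and y_assembly = 3.
Shadow price of lumber = 1.5.

1.5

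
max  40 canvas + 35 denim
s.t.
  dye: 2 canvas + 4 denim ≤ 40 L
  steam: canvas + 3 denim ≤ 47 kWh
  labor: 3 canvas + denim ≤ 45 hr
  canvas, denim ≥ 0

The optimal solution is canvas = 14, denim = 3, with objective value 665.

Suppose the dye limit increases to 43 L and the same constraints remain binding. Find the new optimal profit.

Binding: dye and labor. Non-binding: steam (24 unused).
Slack constraints have shadow price 0 (complementary slackness).
From A_Bᵀ y = c: 2·y_dye + 3·y_labor = 40; 4·y_dye + 1·y_labor = 35.
This yields shadow prices y_dye = 6.5, y_labor = 9.
Δz = y_dye·Δb = 6.5 × (3) = 19.5, so new z* = 665 + 19.5 = 684.5.

684.5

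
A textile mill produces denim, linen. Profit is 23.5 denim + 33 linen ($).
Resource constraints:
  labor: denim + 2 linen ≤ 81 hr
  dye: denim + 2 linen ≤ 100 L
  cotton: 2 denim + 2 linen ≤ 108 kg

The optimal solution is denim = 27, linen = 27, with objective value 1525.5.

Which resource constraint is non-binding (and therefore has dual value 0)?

dye

labor: 81/81 (binding)
dye: 81/100 (slack 19)
cotton: 108/108 (binding)
By complementary slackness, a constraint with positive slack has shadow price 0 → dye.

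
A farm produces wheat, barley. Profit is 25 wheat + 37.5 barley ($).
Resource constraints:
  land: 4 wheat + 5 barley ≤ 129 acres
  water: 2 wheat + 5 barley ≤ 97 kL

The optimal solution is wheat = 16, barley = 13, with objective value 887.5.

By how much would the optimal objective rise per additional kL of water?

2.5

Check each constraint at x*: land 129/129 (tight); water 97/97 (tight).
Dual feasibility on the basic columns requires 4·y_land + 2·y_water = 25, 5·y_land + 5·y_water = 37.5.
This yields shadow prices y_land = 5, y_water = 2.5.
Shadow price of water = 2.5.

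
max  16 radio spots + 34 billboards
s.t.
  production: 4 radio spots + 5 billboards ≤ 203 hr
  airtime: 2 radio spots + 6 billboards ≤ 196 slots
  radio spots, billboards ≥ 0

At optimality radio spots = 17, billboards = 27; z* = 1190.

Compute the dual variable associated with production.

2

Check each constraint at x*: production 203/203 (tight); airtime 196/196 (tight).
The binding rows give the dual system: 4·y_production + 2·y_airtime = 16 and 5·y_production + 6·y_airtime = 34.
Solving: y_production = 2, y_airtime = 4.
Shadow price of production = 2.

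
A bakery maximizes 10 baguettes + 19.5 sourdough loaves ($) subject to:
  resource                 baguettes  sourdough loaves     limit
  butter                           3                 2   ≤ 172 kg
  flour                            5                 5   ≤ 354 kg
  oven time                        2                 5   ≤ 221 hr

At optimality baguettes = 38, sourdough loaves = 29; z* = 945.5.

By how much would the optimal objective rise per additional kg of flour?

At the optimum: butter uses 172 of 172 (binding); flour uses 335 of 354 (slack = 19); oven time uses 221 of 221 (binding).
By complementary slackness, y = 0 for the non-binding constraint.
The binding rows give the dual system: 3·y_butter + 2·y_oven time = 10 and 2·y_butter + 5·y_oven time = 19.5.
This yields shadow prices y_butter = 1, y_oven time = 3.5.
Shadow price of flour = 0.

0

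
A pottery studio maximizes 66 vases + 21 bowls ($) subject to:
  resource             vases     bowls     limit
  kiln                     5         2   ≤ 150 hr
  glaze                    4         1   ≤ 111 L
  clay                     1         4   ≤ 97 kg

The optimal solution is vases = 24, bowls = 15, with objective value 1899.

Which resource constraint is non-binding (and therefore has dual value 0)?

kiln: 150/150 (binding)
glaze: 111/111 (binding)
clay: 84/97 (slack 13)
By complementary slackness, a constraint with positive slack has shadow price 0 → clay.

clay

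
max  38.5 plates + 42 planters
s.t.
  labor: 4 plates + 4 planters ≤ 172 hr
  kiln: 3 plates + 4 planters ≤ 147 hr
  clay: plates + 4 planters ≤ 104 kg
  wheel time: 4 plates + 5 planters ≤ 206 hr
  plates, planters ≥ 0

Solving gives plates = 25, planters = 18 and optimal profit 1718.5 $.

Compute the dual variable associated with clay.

Check each constraint at x*: labor 172/172 (tight); kiln 147/147 (tight); clay 97/104 (slack 7); wheel time 190/206 (slack 16).
Since clay, wheel time are not tight, their duals are 0.
The binding rows give the dual system: 4·y_labor + 3·y_kiln = 38.5 and 4·y_labor + 4·y_kiln = 42.
Solving: y_labor = 7, y_kiln = 3.5.
Shadow price of clay = 0.

0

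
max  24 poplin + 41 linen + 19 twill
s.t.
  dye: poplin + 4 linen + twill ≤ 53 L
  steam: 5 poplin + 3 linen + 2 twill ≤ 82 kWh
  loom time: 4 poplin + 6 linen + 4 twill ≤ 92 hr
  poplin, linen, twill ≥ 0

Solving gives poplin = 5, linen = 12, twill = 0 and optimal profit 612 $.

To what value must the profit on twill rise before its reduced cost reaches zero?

24

Binding: dye and loom time. Non-binding: steam (21 unused).
Slack constraints have shadow price 0 (complementary slackness).
Dual feasibility on the basic columns requires 1·y_dye + 4·y_loom time = 24, 4·y_dye + 6·y_loom time = 41.
This yields shadow prices y_dye = 2, y_loom time = 5.5.
twill enters the basis when its profit ≥ yᵀa₃ = 2·1 + 5.5·4 = 24.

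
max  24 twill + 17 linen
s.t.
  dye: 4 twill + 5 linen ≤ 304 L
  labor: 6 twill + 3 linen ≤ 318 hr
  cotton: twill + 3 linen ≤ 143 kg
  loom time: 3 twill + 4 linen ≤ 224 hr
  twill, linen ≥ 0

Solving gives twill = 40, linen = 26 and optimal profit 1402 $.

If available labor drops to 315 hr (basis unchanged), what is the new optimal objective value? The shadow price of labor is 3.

Δb = -3, so new z* = 1402 + (3)·(-3) = 1402 − 9 = 1393.

1393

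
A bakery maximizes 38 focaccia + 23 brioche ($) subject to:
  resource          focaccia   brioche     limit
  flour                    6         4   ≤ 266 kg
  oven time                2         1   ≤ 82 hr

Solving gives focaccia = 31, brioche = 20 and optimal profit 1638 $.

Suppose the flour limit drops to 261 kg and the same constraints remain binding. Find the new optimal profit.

At the optimum: flour uses 266 of 266 (binding); oven time uses 82 of 82 (binding).
The binding rows give the dual system: 6·y_flour + 2·y_oven time = 38 and 4·y_flour + 1·y_oven time = 23.
Solving: y_flour = 4, y_oven time = 7.
Δz = y_flour·Δb = 4 × (-5) = -20, so new z* = 1638 − 20 = 1618.

1618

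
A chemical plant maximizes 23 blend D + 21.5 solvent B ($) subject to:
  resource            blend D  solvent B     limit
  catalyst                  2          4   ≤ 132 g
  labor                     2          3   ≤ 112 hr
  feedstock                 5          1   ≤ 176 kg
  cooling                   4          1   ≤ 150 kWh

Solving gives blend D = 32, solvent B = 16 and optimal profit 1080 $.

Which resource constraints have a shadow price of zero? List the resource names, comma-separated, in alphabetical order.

catalyst, cooling

catalyst: 128/132 (slack 4)
labor: 112/112 (binding)
feedstock: 176/176 (binding)
cooling: 144/150 (slack 6)
By complementary slackness, a constraint with positive slack has shadow price 0 → catalyst, cooling.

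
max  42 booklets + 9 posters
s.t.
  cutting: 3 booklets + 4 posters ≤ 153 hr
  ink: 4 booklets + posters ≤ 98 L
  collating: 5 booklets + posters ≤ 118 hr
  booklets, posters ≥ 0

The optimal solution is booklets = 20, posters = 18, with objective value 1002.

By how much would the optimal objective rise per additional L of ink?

Check each constraint at x*: cutting 132/153 (slack 21); ink 98/98 (tight); collating 118/118 (tight).
Since cutting is not tight, its dual is 0.
Dual feasibility on the basic columns requires 4·y_ink + 5·y_collating = 42, 1·y_ink + 1·y_collating = 9.
This yields shadow prices y_ink = 3, y_collating = 6.
Shadow price of ink = 3.

3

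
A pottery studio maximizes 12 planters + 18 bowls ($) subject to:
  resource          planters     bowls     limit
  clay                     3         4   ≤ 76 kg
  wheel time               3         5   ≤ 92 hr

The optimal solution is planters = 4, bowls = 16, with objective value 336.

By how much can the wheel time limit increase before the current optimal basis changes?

3

Binding constraints: clay, wheel time. The basis is B = [[3,4],[3,5]] with det 3.
Per unit increase in wheel time, x* moves by d = (-1.3333, 1).
The basis stays optimal until planters reaches 0; allowable increase = 3 hr.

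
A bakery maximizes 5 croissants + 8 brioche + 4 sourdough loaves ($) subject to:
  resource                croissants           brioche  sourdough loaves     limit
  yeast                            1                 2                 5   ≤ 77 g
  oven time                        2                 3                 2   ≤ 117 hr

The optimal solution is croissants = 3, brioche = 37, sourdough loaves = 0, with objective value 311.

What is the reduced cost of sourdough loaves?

Check each constraint at x*: yeast 77/77 (tight); oven time 117/117 (tight).
From A_Bᵀ y = c: 1·y_yeast + 2·y_oven time = 5; 2·y_yeast + 3·y_oven time = 8.
This yields shadow prices y_yeast = 1, y_oven time = 2.
Reduced cost of sourdough loaves: c₃ − yᵀa₃ = 4 − (1·5 + 2·2) = 4 − 9 = -5.

-5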